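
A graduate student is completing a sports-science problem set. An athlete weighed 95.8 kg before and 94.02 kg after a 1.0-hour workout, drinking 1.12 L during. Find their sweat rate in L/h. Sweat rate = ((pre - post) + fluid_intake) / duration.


Body mass change = 1.78 kg
Total sweat loss = 1.78 + 1.12 = 2.9 L
Rate = 2.9 / 1.0 = 2.9 L/h

2.9 L/h


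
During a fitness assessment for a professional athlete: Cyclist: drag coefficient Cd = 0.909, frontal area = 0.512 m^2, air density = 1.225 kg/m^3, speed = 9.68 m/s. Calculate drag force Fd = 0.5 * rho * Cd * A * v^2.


v^2 = 9.68^2 = 93.7024
Fd = 0.5 * 1.225 * 0.909 * 0.512 * 93.7024
= 26.711 N

26.711 N


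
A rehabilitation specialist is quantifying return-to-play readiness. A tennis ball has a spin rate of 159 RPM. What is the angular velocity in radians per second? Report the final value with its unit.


Convert RPM to rad/s: multiply by 2*pi and divide by 60
omega = 159 * 2 * pi / 60
= 16.65 rad/s

16.65 rad/s


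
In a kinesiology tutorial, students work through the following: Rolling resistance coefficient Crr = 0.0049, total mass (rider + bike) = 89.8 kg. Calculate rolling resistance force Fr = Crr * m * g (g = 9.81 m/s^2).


Fr = Crr * m * g
= 0.0049 * 89.8 * 9.81
= 4.317 N

4.317 N


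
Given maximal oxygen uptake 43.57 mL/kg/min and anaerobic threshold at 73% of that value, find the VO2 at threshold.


Percentage as decimal = 0.73
VO2 at AT = 43.57 * 0.73 = 31.81 mL/kg/min

31.81 mL/kg/min


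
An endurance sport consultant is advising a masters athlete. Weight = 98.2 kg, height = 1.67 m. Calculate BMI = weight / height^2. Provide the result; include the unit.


height^2 = 1.67^2 = 2.7889
BMI = 98.2 / 2.7889 = 35.21 kg/m^2

35.21 kg/m^2


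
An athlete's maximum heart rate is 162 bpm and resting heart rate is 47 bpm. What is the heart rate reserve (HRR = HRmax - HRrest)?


HRR = HRmax - HRrest
= 162 - 47
= 115 bpm

115 bpm


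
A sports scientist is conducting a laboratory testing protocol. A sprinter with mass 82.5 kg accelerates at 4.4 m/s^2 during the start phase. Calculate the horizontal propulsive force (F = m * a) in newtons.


F = m * a
= 82.5 * 4.4
= 363.0 N

363.0 N


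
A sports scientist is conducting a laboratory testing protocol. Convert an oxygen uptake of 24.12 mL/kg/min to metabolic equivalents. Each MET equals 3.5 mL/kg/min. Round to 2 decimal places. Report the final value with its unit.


One MET = 3.5 mL/kg/min
Number of METs = 24.12 / 3.5
= 6.89 METs

6.89 METs


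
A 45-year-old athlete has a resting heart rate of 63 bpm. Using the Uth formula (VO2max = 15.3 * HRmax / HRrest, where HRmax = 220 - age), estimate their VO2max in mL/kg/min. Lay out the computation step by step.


HRmax = 220 - 45 = 175 bpm
Ratio = HRmax / HRrest = 175 / 63 = 2.7778
VO2max = 15.3 * 2.7778 = 42.5 mL/kg/min

42.5 mL/kg/min


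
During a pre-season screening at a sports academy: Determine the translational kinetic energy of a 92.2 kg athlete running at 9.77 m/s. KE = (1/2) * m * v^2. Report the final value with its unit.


KE = 0.5 * m * v^2
= 0.5 * 92.2 * 9.77^2
= 0.5 * 92.2 * 95.4529
= 4400.38 J

4400.38 J


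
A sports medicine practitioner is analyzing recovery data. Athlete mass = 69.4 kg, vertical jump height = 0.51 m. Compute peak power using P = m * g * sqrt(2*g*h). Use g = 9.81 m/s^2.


sqrt(2 * 9.81 * 0.51) = sqrt(10.0062) = 3.163258 m/s
P = 69.4 * 9.81 * 3.163258
= 2153.59 W

2153.59 W


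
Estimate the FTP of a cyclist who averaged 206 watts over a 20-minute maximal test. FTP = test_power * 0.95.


FTP = 206 * 0.95 = 195.7 W

195.7 W


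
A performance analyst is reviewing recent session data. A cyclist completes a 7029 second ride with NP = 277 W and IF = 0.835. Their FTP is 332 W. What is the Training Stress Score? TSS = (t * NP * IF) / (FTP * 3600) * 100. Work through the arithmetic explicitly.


t * NP * IF = 7029 * 277 * 0.835 = 1625772.555
FTP * 3600 = 1195200
TSS = (1625772.555 / 1195200) * 100 = 136.03

136.03 TSS


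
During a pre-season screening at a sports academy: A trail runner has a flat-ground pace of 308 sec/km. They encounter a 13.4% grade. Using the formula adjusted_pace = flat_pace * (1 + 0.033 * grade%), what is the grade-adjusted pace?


Grade factor = 1 + 0.033 * 13.4 = 1.4422
Adjusted = 308 * 1.4422 = 444.2 sec/km

444.2 s/km


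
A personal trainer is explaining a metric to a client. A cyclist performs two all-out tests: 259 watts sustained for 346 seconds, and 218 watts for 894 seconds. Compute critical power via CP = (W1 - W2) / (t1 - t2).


W1 = P1 * t1 = 259 * 346 = 89614 J
W2 = P2 * t2 = 218 * 894 = 194892 J
CP = (89614 - 194892) / (346 - 894)
= 192.11 W

192.11 W


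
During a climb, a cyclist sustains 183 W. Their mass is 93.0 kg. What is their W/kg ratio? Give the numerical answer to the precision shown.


Power-to-weight = 183 W / 93.0 kg
= 1.968 W/kg

1.968 W/kg


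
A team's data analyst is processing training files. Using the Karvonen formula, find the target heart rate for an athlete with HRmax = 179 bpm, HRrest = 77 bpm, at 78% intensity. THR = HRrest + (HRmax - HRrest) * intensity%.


HRR = 179 - 77 = 102
THR = 77 + 102 * 0.78
= 77 + 79.56
= 156.56 bpm

156.56 bpm


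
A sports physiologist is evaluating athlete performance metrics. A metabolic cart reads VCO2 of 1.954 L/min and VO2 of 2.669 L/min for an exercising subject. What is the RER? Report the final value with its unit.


RER = VCO2 / VO2 = 1.954 / 2.669 = 0.7321

0.7321


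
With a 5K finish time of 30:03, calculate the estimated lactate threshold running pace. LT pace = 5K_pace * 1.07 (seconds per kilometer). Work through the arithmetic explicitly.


Race duration = 1803 s for 5 km
Average pace = 1803 / 5 = 360.6 s/km
LT pace = 360.6 * 1.07
= 385.84 s/km

385.84 s/km


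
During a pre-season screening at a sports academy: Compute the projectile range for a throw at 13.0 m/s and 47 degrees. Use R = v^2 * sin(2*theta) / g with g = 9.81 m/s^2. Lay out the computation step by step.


Two times the angle = 94 degrees
sin(94) = 0.997564
R = 169.0 * 0.997564 / 9.81 = 17.185 m

17.185 m


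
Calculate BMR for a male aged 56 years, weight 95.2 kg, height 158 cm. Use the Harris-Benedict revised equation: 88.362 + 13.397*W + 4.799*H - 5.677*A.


Substituting values:
W term = 13.397 * 95.2 = 1275.3944
H term = 4.799 * 158 = 758.242
A term = 5.677 * 56 = 317.912
BMR = 1804.09 kcal/day

1804.09 kcal/day


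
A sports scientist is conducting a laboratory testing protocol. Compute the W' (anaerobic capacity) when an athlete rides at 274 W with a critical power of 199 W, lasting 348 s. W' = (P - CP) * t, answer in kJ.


Above-CP power = 75 W
Duration = 348 s
W' = 75 * 348 = 26100 J
Convert: 26100 / 1000 = 26.1 kJ

26.1 kJ


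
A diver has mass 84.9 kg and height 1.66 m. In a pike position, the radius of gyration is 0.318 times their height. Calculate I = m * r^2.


r = 0.318 * 1.66 = 0.52788 m
I = m * r^2 = 84.9 * 0.278657 = 23.658 kg*m^2

23.658 kg*m^2


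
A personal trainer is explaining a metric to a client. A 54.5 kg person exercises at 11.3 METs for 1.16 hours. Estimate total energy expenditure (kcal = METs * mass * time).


Energy = METs * mass(kg) * time(h)
= 11.3 * 54.5 * 1.16
= 714.39 kcal

714.39 kcal


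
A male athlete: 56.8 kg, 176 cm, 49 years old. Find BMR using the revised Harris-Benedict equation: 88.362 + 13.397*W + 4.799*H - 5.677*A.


Intercept = 88.362
Weight contribution = 13.397 * 56.8 = 760.9496
Height contribution = 4.799 * 176 = 844.624
Age contribution = 5.677 * 49 = 278.173
BMR = 88.362 + 760.9496 + 844.624 - 278.173
= 1415.76 kcal/day

1415.76 kcal/day


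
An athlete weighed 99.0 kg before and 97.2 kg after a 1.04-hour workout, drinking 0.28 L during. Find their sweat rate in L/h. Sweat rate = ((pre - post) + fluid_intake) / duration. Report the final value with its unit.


Body mass change = 1.8 kg
Total sweat loss = 1.8 + 0.28 = 2.08 L
Rate = 2.08 / 1.04 = 2.0 L/h

2.0 L/h


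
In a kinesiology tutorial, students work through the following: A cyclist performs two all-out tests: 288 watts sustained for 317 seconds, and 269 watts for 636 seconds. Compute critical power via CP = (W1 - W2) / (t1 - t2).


W1 = P1 * t1 = 288 * 317 = 91296 J
W2 = P2 * t2 = 269 * 636 = 171084 J
CP = (91296 - 171084) / (317 - 636)
= 250.12 W

250.12 W


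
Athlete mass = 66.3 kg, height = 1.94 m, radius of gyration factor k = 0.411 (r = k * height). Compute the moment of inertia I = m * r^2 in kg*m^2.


r = k * height = 0.411 * 1.94 = 0.79734 m
r^2 = 0.79734^2 = 0.635751
I = 66.3 * 0.635751 = 42.15 kg*m^2

42.15 kg*m^2


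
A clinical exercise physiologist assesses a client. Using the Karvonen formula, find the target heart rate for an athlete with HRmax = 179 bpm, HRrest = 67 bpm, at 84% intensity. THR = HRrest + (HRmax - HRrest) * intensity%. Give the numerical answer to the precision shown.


HRR = 179 - 67 = 112
THR = 67 + 112 * 0.84
= 67 + 94.08
= 161.08 bpm

161.08 bpm


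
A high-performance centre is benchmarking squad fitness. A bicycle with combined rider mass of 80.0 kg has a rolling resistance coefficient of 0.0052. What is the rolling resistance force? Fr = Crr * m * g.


Fr = 0.0052 * 80.0 * 9.81
= 0.416 * 9.81
= 4.081 N

4.081 N


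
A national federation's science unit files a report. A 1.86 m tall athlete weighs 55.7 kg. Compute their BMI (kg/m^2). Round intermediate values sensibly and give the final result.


height^2 = 3.4596 m^2
BMI = 55.7 / 3.4596 = 16.1 kg/m^2

16.1 kg/m^2


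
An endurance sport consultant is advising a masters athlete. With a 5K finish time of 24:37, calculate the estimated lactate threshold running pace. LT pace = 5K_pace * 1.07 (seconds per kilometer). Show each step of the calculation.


Race duration = 1477 s for 5 km
Average pace = 1477 / 5 = 295.4 s/km
LT pace = 295.4 * 1.07
= 316.08 s/km

316.08 s/km


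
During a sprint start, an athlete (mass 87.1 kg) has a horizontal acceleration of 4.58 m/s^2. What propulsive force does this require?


Propulsive force = mass * acceleration
= 87.1 kg * 4.58 m/s^2
= 398.92 N

398.92 N


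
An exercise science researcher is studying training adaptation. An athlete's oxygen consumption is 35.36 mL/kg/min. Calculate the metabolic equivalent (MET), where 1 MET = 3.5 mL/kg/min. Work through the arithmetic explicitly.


MET = VO2 / 3.5
= 35.36 / 3.5
= 10.1 METs

10.1 METs


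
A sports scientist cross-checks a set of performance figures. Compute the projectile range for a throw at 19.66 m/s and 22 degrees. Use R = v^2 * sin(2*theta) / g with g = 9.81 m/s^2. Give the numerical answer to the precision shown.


Two times the angle = 44 degrees
sin(44) = 0.694658
R = 386.5156 * 0.694658 / 9.81 = 27.37 m

27.37 m


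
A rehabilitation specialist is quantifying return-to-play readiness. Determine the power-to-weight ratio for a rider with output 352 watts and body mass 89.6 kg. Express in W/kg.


P/W = 352 / 89.6 = 3.929 W/kg

3.929 W/kg


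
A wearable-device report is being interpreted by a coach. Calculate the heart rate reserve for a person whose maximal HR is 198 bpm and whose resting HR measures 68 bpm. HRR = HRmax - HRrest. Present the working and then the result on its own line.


HRmax = 198 bpm
HRrest = 68 bpm
HRR = 198 - 68 = 130 bpm

130 bpm


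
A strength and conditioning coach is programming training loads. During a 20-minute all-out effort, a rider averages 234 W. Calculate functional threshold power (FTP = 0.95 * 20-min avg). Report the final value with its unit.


FTP = 0.95 * 234
= 222.3 W

222.3 W


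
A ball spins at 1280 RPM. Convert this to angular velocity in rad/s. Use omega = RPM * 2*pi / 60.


omega = 1280 * 2 * pi / 60
= 1280 * 6.28318531 / 60
= 8042.477 / 60
= 134.041 rad/s

134.041 rad/s


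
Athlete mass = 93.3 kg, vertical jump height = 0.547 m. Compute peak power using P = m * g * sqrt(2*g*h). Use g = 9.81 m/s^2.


sqrt(2 * 9.81 * 0.547) = sqrt(10.73214) = 3.275995 m/s
P = 93.3 * 9.81 * 3.275995
= 2998.43 W

2998.43 W


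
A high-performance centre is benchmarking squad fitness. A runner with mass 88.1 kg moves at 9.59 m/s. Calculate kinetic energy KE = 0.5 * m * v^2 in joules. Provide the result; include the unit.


v^2 = 9.59^2 = 91.9681
KE = 0.5 * 88.1 * 91.9681
= 4051.19 J

4051.19 J


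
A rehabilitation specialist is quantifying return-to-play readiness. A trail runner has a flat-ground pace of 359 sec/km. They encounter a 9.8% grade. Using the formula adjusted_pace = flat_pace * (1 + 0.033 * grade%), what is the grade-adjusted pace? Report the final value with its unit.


Grade factor = 1 + 0.033 * 9.8 = 1.3234
Adjusted = 359 * 1.3234 = 475.1 sec/km

475.1 s/km


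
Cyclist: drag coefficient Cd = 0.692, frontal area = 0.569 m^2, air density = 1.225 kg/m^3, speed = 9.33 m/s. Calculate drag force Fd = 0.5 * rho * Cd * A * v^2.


v^2 = 9.33^2 = 87.0489
Fd = 0.5 * 1.225 * 0.692 * 0.569 * 87.0489
= 20.994 N

20.994 N


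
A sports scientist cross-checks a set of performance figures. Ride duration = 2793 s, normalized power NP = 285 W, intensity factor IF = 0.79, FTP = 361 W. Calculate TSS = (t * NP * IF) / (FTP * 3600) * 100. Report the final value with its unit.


Numerator = 2793 * 285 * 0.79 = 628843.95
Denominator = 361 * 3600 = 1299600
TSS = 628843.95 / 1299600 * 100
= 48.39

48.39 TSS


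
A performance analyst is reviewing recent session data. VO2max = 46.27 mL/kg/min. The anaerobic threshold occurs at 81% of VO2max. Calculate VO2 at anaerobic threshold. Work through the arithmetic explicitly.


AT fraction = 81 / 100 = 0.81
AT VO2 = 46.27 * 0.81
= 37.48 mL/kg/min

37.48 mL/kg/min


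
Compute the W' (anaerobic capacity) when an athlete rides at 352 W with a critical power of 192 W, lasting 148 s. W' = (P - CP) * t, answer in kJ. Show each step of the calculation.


Above-CP power = 160 W
Duration = 148 s
W' = 160 * 148 = 23680 J
Convert: 23680 / 1000 = 23.68 kJ

23.68 kJ


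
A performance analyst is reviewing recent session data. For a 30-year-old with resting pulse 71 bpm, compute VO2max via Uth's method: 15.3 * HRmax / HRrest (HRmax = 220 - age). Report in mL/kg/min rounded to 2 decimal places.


Step 1: HRmax = 220 - 30 = 190 bpm
Step 2: Ratio = 190 / 71 = 2.6761
Step 3: VO2max = 15.3 * 2.6761 = 40.94 mL/kg/min

40.94 mL/kg/min


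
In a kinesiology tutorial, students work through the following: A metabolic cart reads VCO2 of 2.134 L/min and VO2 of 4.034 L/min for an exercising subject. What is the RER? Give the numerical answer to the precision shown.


RER = VCO2 / VO2 = 2.134 / 4.034 = 0.529

0.529


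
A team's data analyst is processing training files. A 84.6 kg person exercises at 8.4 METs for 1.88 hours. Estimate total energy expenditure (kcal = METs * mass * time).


Energy = METs * mass(kg) * time(h)
= 8.4 * 84.6 * 1.88
= 1336.0 kcal

1336.0 kcal


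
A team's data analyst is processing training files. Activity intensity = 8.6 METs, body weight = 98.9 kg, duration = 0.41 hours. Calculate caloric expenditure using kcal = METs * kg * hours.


kcal = 8.6 * 98.9 * 0.41
= 850.54 * 0.41
= 348.72 kcal

348.72 kcal


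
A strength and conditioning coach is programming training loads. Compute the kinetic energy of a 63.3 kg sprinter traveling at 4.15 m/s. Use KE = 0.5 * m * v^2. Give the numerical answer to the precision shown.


Velocity squared = 17.2225
KE = 0.5 * 63.3 * 17.2225 = 545.09 J

545.09 J


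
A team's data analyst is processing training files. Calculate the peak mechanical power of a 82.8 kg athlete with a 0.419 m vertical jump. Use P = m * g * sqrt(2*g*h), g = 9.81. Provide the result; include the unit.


First, sqrt(2gh) = sqrt(2 * 9.81 * 0.419)
= sqrt(8.22078) = 2.86719 m/s
Power = 82.8 * 9.81 * 2.86719 = 2328.93 W

2328.93 W


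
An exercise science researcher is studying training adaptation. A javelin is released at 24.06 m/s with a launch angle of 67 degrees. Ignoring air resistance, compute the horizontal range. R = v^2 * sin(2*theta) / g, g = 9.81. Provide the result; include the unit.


Launch speed squared = 578.8836
sin(2 * 67 deg) = 0.71934
Range = 578.8836 * 0.71934 / 9.81
= 42.448 m

42.448 m


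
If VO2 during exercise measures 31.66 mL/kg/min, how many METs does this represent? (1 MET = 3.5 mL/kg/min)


METs = VO2 / 3.5 = 31.66 / 3.5 = 9.05

9.05 METs


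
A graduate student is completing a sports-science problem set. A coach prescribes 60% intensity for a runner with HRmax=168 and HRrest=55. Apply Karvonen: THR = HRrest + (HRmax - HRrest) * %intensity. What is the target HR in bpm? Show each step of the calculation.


Heart rate reserve = 168 - 55 = 113
Intensity fraction = 60 / 100 = 0.6
THR = 55 + 113 * 0.6 = 122.8 bpm

122.8 bpm


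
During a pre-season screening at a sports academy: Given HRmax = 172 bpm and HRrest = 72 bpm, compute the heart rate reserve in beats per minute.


Heart rate reserve = maximum HR minus resting HR
HRR = 172 - 72 = 100 bpm

100 bpm


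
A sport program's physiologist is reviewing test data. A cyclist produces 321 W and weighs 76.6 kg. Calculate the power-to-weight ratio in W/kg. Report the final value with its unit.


P/W = power / mass
= 321 / 76.6
= 4.191 W/kg

4.191 W/kg


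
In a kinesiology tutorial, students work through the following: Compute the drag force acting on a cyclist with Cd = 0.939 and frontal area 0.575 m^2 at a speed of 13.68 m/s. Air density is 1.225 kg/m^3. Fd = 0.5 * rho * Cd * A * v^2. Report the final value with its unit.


Step 1: v^2 = 187.1424
Step 2: Fd = 0.5 * 1.225 * 0.939 * 0.575 * 187.1424
= 61.889 N

61.889 N


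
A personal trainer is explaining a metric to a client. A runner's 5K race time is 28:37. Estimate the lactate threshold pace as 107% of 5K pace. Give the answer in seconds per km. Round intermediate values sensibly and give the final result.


Total race time = 28*60 + 37 = 1717 seconds
5K pace = 1717 / 5 = 343.4 sec/km
LT pace = 343.4 * 1.07 = 367.44 sec/km

367.44 s/km


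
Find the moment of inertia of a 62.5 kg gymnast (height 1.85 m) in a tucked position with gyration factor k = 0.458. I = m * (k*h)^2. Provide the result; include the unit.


Radius of gyration = 0.458 * 1.85 = 0.8473 m
I = 62.5 * 0.8473^2
= 62.5 * 0.717917
= 44.87 kg*m^2

44.87 kg*m^2


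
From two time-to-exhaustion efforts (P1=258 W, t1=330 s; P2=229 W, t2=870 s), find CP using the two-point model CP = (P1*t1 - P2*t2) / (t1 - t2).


Work in trial 1 = 85140 J
Work in trial 2 = 199230 J
Delta work = -114090 J
Delta time = -540 s
CP = -114090 / -540 = 211.28 W

211.28 W


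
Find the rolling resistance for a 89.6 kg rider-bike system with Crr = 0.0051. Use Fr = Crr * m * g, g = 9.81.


m * g = 89.6 * 9.81 = 878.976 N
Fr = 0.0051 * 878.976 = 4.483 N

4.483 N


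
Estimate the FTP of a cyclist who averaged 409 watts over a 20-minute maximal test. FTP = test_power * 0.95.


FTP = 409 * 0.95 = 388.55 W

388.55 W


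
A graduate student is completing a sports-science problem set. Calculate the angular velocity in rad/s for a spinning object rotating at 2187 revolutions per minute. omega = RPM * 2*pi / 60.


omega = RPM * 2*pi / 60
= 2187 * 6.28318531 / 60
= 229.022 rad/s

229.022 rad/s


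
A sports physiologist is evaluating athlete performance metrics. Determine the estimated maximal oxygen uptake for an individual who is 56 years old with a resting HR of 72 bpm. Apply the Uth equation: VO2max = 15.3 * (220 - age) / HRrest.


HRmax = 220 - 56 = 164
VO2max = 15.3 * (164 / 72)
= 15.3 * 2.2778
= 34.85 mL/kg/min

34.85 mL/kg/min


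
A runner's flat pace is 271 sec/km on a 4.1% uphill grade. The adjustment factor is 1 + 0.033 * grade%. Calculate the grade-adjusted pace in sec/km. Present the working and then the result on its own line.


Factor = 1 + 0.033 * 4.1 = 1.1353
Adjusted pace = 271 * 1.1353
= 307.67 sec/km

307.67 s/km


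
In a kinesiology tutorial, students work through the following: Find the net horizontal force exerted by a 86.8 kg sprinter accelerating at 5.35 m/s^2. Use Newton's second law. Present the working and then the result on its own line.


Newton's second law: F = m * a
F = 86.8 * 5.35 = 464.38 N

464.38 N


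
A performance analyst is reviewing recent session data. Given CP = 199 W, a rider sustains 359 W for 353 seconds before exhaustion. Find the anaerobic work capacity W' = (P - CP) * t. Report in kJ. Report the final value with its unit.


Excess power = 359 - 199 = 160 W
Work above CP = 160 * 353 = 56480 J
W' = 56.48 kJ

56.48 kJ


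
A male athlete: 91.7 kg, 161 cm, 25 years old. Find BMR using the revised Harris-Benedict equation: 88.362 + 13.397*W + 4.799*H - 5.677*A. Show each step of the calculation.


Intercept = 88.362
Weight contribution = 13.397 * 91.7 = 1228.5049
Height contribution = 4.799 * 161 = 772.639
Age contribution = 5.677 * 25 = 141.925
BMR = 88.362 + 1228.5049 + 772.639 - 141.925
= 1947.58 kcal/day

1947.58 kcal/day


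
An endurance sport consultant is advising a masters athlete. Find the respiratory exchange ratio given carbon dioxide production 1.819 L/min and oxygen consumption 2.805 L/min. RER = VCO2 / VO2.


VCO2 = 1.819 L/min
VO2 = 2.805 L/min
RER = 1.819 / 2.805 = 0.6485

0.6485


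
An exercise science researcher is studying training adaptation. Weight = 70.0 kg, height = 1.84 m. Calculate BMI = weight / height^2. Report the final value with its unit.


height^2 = 1.84^2 = 3.3856
BMI = 70.0 / 3.3856 = 20.68 kg/m^2

20.68 kg/m^2


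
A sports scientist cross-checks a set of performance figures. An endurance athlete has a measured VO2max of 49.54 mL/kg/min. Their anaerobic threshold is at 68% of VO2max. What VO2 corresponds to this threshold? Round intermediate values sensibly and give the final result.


Anaerobic threshold VO2 = VO2max * 68%
= 49.54 * 0.68
= 33.69 mL/kg/min

33.69 mL/kg/min


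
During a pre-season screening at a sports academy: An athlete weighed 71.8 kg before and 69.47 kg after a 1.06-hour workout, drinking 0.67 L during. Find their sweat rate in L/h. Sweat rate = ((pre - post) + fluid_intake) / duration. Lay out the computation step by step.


Body mass change = 2.33 kg
Total sweat loss = 2.33 + 0.67 = 3.0 L
Rate = 3.0 / 1.06 = 2.83 L/h

2.83 L/h


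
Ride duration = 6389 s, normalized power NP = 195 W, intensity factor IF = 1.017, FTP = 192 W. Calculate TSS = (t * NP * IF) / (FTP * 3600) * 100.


Numerator = 6389 * 195 * 1.017 = 1267034.535
Denominator = 192 * 3600 = 691200
TSS = 1267034.535 / 691200 * 100
= 183.31

183.31 TSS


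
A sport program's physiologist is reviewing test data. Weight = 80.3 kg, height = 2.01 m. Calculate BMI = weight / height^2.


height^2 = 2.01^2 = 4.0401
BMI = 80.3 / 4.0401 = 19.88 kg/m^2

19.88 kg/m^2


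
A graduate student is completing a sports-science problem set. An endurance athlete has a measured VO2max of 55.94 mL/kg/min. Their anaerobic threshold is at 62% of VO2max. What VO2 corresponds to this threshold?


Anaerobic threshold VO2 = VO2max * 62%
= 55.94 * 0.62
= 34.68 mL/kg/min

34.68 mL/kg/min


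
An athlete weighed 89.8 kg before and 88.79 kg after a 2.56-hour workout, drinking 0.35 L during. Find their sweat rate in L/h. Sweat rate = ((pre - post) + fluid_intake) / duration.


Body mass change = 1.01 kg
Total sweat loss = 1.01 + 0.35 = 1.36 L
Rate = 1.36 / 2.56 = 0.531 L/h

0.531 L/h


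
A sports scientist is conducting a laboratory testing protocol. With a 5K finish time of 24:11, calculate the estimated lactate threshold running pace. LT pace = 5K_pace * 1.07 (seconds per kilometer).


Race duration = 1451 s for 5 km
Average pace = 1451 / 5 = 290.2 s/km
LT pace = 290.2 * 1.07
= 310.51 s/km

310.51 s/km


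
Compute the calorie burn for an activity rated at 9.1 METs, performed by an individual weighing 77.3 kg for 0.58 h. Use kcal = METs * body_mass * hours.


Product of METs and mass = 9.1 * 77.3 = 703.43
Total kcal = 703.43 * 0.58 = 407.99 kcal

407.99 kcal


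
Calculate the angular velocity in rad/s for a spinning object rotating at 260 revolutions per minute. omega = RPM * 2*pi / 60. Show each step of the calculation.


omega = RPM * 2*pi / 60
= 260 * 6.28318531 / 60
= 27.227 rad/s

27.227 rad/s


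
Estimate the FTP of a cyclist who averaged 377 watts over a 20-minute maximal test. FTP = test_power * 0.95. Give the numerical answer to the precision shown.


FTP = 377 * 0.95 = 358.15 W

358.15 W


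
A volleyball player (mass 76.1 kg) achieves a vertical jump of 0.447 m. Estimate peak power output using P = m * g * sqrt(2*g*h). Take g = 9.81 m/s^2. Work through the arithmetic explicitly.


2 * g * h = 2 * 9.81 * 0.447 = 8.77014
sqrt(8.77014) = 2.961442 m/s
P = 76.1 * 9.81 * 2.961442 = 2210.84 W

2210.84 W


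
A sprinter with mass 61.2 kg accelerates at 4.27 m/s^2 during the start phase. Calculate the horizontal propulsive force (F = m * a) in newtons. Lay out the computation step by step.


F = m * a
= 61.2 * 4.27
= 261.32 N

261.32 N


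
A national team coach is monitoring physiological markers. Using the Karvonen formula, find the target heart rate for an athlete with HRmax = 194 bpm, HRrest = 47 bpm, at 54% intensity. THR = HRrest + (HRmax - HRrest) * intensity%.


HRR = 194 - 47 = 147
THR = 47 + 147 * 0.54
= 47 + 79.38
= 126.38 bpm

126.38 bpm


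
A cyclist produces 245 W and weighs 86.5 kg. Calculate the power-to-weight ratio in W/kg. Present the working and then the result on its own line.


P/W = power / mass
= 245 / 86.5
= 2.832 W/kg

2.832 W/kg


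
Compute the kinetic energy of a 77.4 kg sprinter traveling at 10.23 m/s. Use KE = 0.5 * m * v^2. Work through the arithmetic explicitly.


Velocity squared = 104.6529
KE = 0.5 * 77.4 * 104.6529 = 4050.07 J

4050.07 J


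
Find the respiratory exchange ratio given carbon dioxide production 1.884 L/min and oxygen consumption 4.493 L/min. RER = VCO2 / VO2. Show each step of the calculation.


VCO2 = 1.884 L/min
VO2 = 4.493 L/min
RER = 1.884 / 4.493 = 0.4193

0.4193


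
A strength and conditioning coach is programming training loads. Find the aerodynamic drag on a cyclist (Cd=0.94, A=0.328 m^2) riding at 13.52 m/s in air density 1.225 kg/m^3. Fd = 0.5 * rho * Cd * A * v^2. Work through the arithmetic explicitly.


Fd = 0.5 * 1.225 * 0.94 * 0.328 * 13.52^2
= 0.5 * 1.225 * 0.94 * 0.328 * 182.7904
= 34.519 N

34.519 N


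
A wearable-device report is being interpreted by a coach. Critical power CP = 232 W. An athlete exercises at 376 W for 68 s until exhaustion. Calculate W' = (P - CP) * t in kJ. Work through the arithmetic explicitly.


P - CP = 376 - 232 = 144 W
W' = 144 * 68 = 9792 J
= 9792 / 1000 = 9.792 kJ

9.792 kJ


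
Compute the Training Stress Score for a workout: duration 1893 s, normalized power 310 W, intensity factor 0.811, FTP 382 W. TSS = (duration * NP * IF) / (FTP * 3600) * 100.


Product = 1893 * 310 * 0.811 = 475919.13
Base = 382 * 3600 = 1375200
TSS = 475919.13 / 1375200 * 100 = 34.61

34.61 TSS


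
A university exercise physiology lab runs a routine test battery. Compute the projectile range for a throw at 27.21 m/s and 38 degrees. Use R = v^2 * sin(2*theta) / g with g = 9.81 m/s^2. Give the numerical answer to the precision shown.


Two times the angle = 76 degrees
sin(76) = 0.970296
R = 740.3841 * 0.970296 / 9.81 = 73.231 m

73.231 m


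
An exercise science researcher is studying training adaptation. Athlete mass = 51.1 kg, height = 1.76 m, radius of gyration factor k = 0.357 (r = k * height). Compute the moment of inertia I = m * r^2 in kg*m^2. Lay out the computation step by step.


r = k * height = 0.357 * 1.76 = 0.62832 m
r^2 = 0.62832^2 = 0.394786
I = 51.1 * 0.394786 = 20.174 kg*m^2

20.174 kg*m^2


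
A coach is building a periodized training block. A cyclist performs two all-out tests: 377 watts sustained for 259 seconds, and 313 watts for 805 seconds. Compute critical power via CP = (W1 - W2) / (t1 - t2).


W1 = P1 * t1 = 377 * 259 = 97643 J
W2 = P2 * t2 = 313 * 805 = 251965 J
CP = (97643 - 251965) / (259 - 805)
= 282.64 W

282.64 W


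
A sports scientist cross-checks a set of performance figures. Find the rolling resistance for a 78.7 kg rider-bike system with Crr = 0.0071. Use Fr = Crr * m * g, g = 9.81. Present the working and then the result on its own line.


m * g = 78.7 * 9.81 = 772.047 N
Fr = 0.0071 * 772.047 = 5.482 N

5.482 N


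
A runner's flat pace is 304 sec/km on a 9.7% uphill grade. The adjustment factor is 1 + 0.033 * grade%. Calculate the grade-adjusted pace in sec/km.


Factor = 1 + 0.033 * 9.7 = 1.3201
Adjusted pace = 304 * 1.3201
= 401.31 sec/km

401.31 s/km


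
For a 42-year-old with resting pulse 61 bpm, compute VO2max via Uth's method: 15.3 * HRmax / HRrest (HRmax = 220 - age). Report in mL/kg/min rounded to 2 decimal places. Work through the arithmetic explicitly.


Step 1: HRmax = 220 - 42 = 178 bpm
Step 2: Ratio = 178 / 61 = 2.918
Step 3: VO2max = 15.3 * 2.918 = 44.65 mL/kg/min

44.65 mL/kg/min


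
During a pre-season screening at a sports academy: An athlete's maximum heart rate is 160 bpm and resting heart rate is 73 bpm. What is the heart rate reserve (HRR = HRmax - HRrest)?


HRR = HRmax - HRrest
= 160 - 73
= 87 bpm

87 bpm


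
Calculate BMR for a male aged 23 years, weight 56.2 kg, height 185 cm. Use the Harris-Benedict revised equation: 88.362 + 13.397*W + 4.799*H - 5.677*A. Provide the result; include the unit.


Substituting values:
W term = 13.397 * 56.2 = 752.9114
H term = 4.799 * 185 = 887.815
A term = 5.677 * 23 = 130.571
BMR = 1598.52 kcal/day

1598.52 kcal/day


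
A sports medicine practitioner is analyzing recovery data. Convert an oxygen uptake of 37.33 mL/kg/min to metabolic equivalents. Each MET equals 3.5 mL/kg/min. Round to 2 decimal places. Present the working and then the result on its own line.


One MET = 3.5 mL/kg/min
Number of METs = 37.33 / 3.5
= 10.67 METs

10.67 METs


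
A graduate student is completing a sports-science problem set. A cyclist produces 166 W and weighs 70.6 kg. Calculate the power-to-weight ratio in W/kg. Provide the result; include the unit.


P/W = power / mass
= 166 / 70.6
= 2.351 W/kg

2.351 W/kg


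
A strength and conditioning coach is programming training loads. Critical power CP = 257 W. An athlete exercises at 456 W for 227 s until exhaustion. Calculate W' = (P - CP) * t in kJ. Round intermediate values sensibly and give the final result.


P - CP = 456 - 257 = 199 W
W' = 199 * 227 = 45173 J
= 45173 / 1000 = 45.173 kJ

45.173 kJ


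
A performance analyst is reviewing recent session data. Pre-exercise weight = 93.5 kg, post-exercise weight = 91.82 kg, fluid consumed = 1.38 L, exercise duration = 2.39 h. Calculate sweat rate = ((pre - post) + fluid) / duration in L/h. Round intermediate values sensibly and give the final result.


Weight loss = 93.5 - 91.82 = 1.68 kg (approx L)
Total sweat = 1.68 + 1.38 = 3.06 L
Sweat rate = 3.06 / 2.39 = 1.28 L/h

1.28 L/h


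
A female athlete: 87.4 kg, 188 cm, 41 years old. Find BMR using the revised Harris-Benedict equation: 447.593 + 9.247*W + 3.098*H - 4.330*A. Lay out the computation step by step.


Intercept = 447.593
Weight contribution = 9.247 * 87.4 = 808.1878
Height contribution = 3.098 * 188 = 582.424
Age contribution = 4.33 * 41 = 177.53
BMR = 447.593 + 808.1878 + 582.424 - 177.53
= 1660.67 kcal/day

1660.67 kcal/day


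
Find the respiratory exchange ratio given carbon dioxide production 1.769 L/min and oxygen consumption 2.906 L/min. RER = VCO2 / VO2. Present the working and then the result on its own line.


VCO2 = 1.769 L/min
VO2 = 2.906 L/min
RER = 1.769 / 2.906 = 0.6087

0.6087


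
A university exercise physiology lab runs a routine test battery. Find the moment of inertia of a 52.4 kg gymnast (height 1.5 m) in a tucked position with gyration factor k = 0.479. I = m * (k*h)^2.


Radius of gyration = 0.479 * 1.5 = 0.7185 m
I = 52.4 * 0.7185^2
= 52.4 * 0.516242
= 27.051 kg*m^2

27.051 kg*m^2


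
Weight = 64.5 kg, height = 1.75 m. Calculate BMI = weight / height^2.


height^2 = 1.75^2 = 3.0625
BMI = 64.5 / 3.0625 = 21.06 kg/m^2

21.06 kg/m^2


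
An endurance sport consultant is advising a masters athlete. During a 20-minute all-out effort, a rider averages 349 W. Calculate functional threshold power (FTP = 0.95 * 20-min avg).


FTP = 0.95 * 349
= 331.55 W

331.55 W


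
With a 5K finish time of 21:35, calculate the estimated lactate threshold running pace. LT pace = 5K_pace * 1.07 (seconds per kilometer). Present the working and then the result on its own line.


Race duration = 1295 s for 5 km
Average pace = 1295 / 5 = 259.0 s/km
LT pace = 259.0 * 1.07
= 277.13 s/km

277.13 s/km


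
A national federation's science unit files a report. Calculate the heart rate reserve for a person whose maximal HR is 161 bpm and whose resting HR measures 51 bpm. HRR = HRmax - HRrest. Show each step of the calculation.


HRmax = 161 bpm
HRrest = 51 bpm
HRR = 161 - 51 = 110 bpm

110 bpm


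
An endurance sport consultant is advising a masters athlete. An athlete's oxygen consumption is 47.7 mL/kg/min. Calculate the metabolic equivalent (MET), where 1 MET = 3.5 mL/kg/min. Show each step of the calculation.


MET = VO2 / 3.5
= 47.7 / 3.5
= 13.63 METs

13.63 METs


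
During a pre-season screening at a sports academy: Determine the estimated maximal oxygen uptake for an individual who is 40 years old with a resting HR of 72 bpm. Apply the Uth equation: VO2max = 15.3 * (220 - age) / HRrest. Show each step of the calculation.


HRmax = 220 - 40 = 180
VO2max = 15.3 * (180 / 72)
= 15.3 * 2.5
= 38.25 mL/kg/min

38.25 mL/kg/min


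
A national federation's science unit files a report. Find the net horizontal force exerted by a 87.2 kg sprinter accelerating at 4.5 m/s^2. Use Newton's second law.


Newton's second law: F = m * a
F = 87.2 * 4.5 = 392.4 N

392.4 N


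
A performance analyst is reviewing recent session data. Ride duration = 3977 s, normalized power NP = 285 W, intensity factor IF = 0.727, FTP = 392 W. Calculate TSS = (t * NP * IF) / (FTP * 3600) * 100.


Numerator = 3977 * 285 * 0.727 = 824014.515
Denominator = 392 * 3600 = 1411200
TSS = 824014.515 / 1411200 * 100
= 58.39

58.39 TSS


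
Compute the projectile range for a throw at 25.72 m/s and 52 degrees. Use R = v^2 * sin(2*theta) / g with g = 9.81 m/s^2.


Two times the angle = 104 degrees
sin(104) = 0.970296
R = 661.5184 * 0.970296 / 9.81 = 65.43 m

65.43 m


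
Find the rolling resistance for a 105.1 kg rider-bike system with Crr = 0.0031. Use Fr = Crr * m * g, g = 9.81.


m * g = 105.1 * 9.81 = 1031.031 N
Fr = 0.0031 * 1031.031 = 3.196 N

3.196 N


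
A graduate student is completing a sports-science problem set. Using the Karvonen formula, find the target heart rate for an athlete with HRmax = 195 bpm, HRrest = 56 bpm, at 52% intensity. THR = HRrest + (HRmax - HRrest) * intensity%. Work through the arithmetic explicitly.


HRR = 195 - 56 = 139
THR = 56 + 139 * 0.52
= 56 + 72.28
= 128.28 bpm

128.28 bpm


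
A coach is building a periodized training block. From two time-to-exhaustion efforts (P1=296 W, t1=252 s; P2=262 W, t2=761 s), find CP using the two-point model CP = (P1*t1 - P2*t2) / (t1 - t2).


Work in trial 1 = 74592 J
Work in trial 2 = 199382 J
Delta work = -124790 J
Delta time = -509 s
CP = -124790 / -509 = 245.17 W

245.17 W


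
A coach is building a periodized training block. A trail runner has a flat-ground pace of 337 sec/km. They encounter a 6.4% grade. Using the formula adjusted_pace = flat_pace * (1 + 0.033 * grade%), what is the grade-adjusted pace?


Grade factor = 1 + 0.033 * 6.4 = 1.2112
Adjusted = 337 * 1.2112 = 408.17 sec/km

408.17 s/km


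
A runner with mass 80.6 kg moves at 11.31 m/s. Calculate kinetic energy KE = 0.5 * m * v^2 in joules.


v^2 = 11.31^2 = 127.9161
KE = 0.5 * 80.6 * 127.9161
= 5155.02 J

5155.02 J


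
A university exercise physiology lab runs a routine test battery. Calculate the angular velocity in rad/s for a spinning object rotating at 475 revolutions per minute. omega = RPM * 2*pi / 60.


omega = RPM * 2*pi / 60
= 475 * 6.28318531 / 60
= 49.742 rad/s

49.742 rad/s


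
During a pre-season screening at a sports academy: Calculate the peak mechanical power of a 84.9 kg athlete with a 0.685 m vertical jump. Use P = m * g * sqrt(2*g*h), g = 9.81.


First, sqrt(2gh) = sqrt(2 * 9.81 * 0.685)
= sqrt(13.4397) = 3.66602 m/s
Power = 84.9 * 9.81 * 3.66602 = 3053.31 W

3053.31 W


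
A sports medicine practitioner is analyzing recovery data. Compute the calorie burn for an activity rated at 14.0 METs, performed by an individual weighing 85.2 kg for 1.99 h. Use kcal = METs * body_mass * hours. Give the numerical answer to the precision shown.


Product of METs and mass = 14.0 * 85.2 = 1192.8
Total kcal = 1192.8 * 1.99 = 2373.67 kcal

2373.67 kcal


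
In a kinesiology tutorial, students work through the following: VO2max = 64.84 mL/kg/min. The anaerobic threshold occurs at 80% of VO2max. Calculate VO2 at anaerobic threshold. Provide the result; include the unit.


AT fraction = 80 / 100 = 0.8
AT VO2 = 64.84 * 0.8
= 51.87 mL/kg/min

51.87 mL/kg/min


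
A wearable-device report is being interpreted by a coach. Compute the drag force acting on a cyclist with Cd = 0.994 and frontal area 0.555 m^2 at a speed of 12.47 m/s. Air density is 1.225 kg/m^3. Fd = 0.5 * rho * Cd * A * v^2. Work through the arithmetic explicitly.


Step 1: v^2 = 155.5009
Step 2: Fd = 0.5 * 1.225 * 0.994 * 0.555 * 155.5009
= 52.543 N

52.543 N


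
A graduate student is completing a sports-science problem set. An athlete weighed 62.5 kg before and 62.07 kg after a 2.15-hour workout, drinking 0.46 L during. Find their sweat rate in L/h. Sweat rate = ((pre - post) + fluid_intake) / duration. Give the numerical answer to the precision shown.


Body mass change = 0.43 kg
Total sweat loss = 0.43 + 0.46 = 0.89 L
Rate = 0.89 / 2.15 = 0.414 L/h

0.414 L/h


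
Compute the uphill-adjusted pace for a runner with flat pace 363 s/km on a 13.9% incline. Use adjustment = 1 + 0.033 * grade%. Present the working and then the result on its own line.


Adjustment factor = 1 + 0.033 * 13.9 = 1.4587
Grade-adjusted pace = 363 * 1.4587 = 529.51 s/km

529.51 s/km


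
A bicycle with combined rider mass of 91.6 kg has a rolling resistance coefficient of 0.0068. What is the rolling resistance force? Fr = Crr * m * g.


Fr = 0.0068 * 91.6 * 9.81
= 0.62288 * 9.81
= 6.11 N

6.11 N


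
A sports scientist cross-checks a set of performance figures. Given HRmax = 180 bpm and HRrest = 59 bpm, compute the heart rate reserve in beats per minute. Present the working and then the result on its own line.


Heart rate reserve = maximum HR minus resting HR
HRR = 180 - 59 = 121 bpm

121 bpm


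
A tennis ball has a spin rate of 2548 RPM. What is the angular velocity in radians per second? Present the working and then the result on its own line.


Convert RPM to rad/s: multiply by 2*pi and divide by 60
omega = 2548 * 2 * pi / 60
= 266.826 rad/s

266.826 rad/s


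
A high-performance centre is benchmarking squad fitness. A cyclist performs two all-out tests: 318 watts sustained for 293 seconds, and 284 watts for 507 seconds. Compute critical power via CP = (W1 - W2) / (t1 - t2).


W1 = P1 * t1 = 318 * 293 = 93174 J
W2 = P2 * t2 = 284 * 507 = 143988 J
CP = (93174 - 143988) / (293 - 507)
= 237.45 W

237.45 W


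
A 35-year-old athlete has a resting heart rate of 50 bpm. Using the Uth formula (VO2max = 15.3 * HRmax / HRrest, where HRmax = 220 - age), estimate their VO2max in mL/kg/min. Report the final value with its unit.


HRmax = 220 - 35 = 185 bpm
Ratio = HRmax / HRrest = 185 / 50 = 3.7
VO2max = 15.3 * 3.7 = 56.61 mL/kg/min

56.61 mL/kg/min
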